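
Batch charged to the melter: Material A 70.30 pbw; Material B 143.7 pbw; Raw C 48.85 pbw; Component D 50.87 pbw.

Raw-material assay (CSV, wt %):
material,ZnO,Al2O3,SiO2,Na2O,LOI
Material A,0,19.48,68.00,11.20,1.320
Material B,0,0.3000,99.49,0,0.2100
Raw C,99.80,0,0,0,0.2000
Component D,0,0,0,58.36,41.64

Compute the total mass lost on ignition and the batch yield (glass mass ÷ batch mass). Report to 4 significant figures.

Values along the way are printed, rounded to 4 significant digits, in the printout; the working math keeps full float precision all the way through. A single rounding completes every reported figure — derived quantities are recomputed from the batch weights for 291.2 pbw of glass in full float precision (totals, LOI, glass mass, the yield, four oxide percentages), exactly as shown in the problem or the answer.
Loss on ignition, line by line:
  Material A: 70.30 × 0.01320 = 0.9280 pbw
  Material B: 143.7 × 0.002100 = 0.3018 pbw
  Raw C: 48.85 × 0.002000 = 0.09770 pbw
  Component D: 50.87 × 0.4164 = 21.18 pbw
Total LOI = 22.51 pbw
Glass = batch − LOI = 313.7 − 22.51 = 291.2 pbw

LOI loss = 22.51 pbw; glass = 291.2 pbw; yield = 92.82%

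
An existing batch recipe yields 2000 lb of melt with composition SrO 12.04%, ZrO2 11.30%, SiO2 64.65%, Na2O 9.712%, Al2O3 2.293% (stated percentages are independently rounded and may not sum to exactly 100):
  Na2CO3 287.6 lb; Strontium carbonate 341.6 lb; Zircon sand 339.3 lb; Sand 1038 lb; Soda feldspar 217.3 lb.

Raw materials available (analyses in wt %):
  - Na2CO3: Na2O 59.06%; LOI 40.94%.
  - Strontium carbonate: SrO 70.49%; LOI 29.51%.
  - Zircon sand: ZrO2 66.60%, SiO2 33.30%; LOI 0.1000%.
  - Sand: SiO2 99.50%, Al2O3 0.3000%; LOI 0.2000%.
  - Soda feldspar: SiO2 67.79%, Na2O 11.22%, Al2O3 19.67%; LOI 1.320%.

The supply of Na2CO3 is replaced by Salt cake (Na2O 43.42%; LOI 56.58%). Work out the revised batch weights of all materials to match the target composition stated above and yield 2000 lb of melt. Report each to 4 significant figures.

Rounding to four significant digits governs every in-between result as displayed. All internal work runs at exact precision in every operation — every reported value takes a single rounding — derived quantities, including five oxide percentages, LOI, the totals, glass mass, the yield, are recomputed from the weighed amounts for 2000 lb of glass at full precision, as written in the problem or answer text.
Oxide-by-oxide targets in 2000 lb melt:
  SrO: 12.04% × 2000 = 240.8 lb
  ZrO2: 11.30% × 2000 = 226.0 lb
  SiO2: 64.65% × 2000 = 1293 lb
  Na2O: 9.712% × 2000 = 194.2 lb
  Al2O3: 2.293% × 2000 = 45.86 lb
Verifying the oxide balance working from each reported weight, at the basis given (delivered sums recover each target exact up to rounding of places):
  SrO: 341.6·0.7049 = 240.8 lb (target 240.8 lb)
  ZrO2: 339.3·0.6660 = 226.0 lb (target 226.0 lb)
  SiO2: 339.3·0.3330 + 1038·0.9950 + 217.3·0.6779 = 1293 lb (target 1293 lb)
  Na2O: 391.2·0.4342 + 217.3·0.1122 = 194.2 lb (target 194.2 lb)
  Al2O3: 1038·0.003000 + 217.3·0.1967 = 45.86 lb (target 45.86 lb)
Mass balance on the glass: whole batch net of LOI = 2000 lb (targets for the oxides total 2000 lb; against the stated basis, 2000 lb — gaps are rounding artifacts).
Batch total: Σ batch = 2327 lb; the LOI term Σ batch·LOI equals 327.4 lb; yield = glass ÷ total batch = 85.93%.

Revised batch per 2000 lb melt:
  Salt cake: 391.2 lb
  Strontium carbonate: 341.6 lb
  Zircon sand: 339.3 lb
  Sand: 1038 lb
  Soda feldspar: 217.3 lb
Total batch = 2327 lb; LOI loss = 327.4 lb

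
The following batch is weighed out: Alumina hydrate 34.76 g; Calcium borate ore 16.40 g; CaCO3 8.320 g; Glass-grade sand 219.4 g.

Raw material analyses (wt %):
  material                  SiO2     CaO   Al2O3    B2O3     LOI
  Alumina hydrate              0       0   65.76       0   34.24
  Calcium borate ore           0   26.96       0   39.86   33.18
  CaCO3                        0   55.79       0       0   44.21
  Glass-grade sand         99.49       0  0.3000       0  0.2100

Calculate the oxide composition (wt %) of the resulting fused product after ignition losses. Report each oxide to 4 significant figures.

Values along the way are printed, rounded to 4 significant digits, within the worked lines; all arithmetic keeps full precision from first step to last. Each reported number is rounded once only; derived quantities are recomputed in full float precision (four oxide percentages, glass mass, LOI, totals, yield) from the weighed amounts on 257.4 g of glass, exactly as printed in question or answer.
Per-oxide mass from batch:
  SiO2: 219.4·0.9949 = 218.3 g
  CaO: 16.40·0.2696 + 8.320·0.5579 = 9.063 g
  Al2O3: 34.76·0.6576 + 219.4·0.003000 = 23.52 g
  B2O3: 16.40·0.3986 = 6.537 g
LOI: 34.76·0.3424 + 16.40·0.3318 + 8.320·0.4421 + 219.4·0.002100 = 21.48 g
batch − LOI leaves glass = 278.9 − 21.48 = 257.4 g (equal to the oxide-mass sum)
wt % = oxide mass / glass mass × 100

Glass mass = 257.4 g (batch 278.9 − LOI 21.48).
Composition: SiO2 84.80%, CaO 3.521%, Al2O3 9.136%, B2O3 2.540%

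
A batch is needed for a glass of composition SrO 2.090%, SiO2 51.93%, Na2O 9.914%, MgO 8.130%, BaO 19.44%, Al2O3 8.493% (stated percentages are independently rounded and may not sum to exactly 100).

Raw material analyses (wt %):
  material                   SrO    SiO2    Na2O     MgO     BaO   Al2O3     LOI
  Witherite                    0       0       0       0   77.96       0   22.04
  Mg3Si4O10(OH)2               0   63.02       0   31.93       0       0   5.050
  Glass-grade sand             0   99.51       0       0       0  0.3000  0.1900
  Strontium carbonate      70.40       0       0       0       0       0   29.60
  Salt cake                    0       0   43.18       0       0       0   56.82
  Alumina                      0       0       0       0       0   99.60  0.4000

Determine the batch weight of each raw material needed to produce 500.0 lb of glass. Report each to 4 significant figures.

Batch per 500.0 lb glass:
  Witherite: 124.7 lb
  Mg3Si4O10(OH)2: 127.3 lb
  Glass-grade sand: 180.3 lb
  Strontium carbonate: 14.84 lb
  Salt cake: 114.8 lb
  Alumina: 42.09 lb
Total batch = 604.0 lb; LOI loss = 104.0 lb; yield = 82.77%

The working math runs at exact precision in every operation. Mid-chain values are printed, rounded to four significant digits, alongside each step. Each reported number receives exactly one rounding — all derived quantities (the totals, the yield, glass mass, LOI, the six compositions) are carried from the weighed amounts on 500.0 lb of glass in full float precision as they appear in the question or the answer.
Oxide-by-oxide targets in 500.0 lb glass:
  SrO: 2.090% × 500.0 = 10.45 lb
  SiO2: 51.93% × 500.0 = 259.6 lb
  Na2O: 9.914% × 500.0 = 49.57 lb
  MgO: 8.130% × 500.0 = 40.65 lb
  BaO: 19.44% × 500.0 = 97.20 lb
  Al2O3: 8.493% × 500.0 = 42.46 lb
Checking each oxide sum per the reported batch figures, on the stated basis (sums match the target masses once rounding is allowed for):
  SrO: 14.84·0.7040 = 10.45 lb (target 10.45 lb)
  SiO2: 127.3·0.6302 + 180.3·0.9951 = 259.6 lb (target 259.6 lb)
  Na2O: 114.8·0.4318 = 49.57 lb (target 49.57 lb)
  MgO: 127.3·0.3193 = 40.65 lb (target 40.65 lb)
  BaO: 124.7·0.7796 = 97.22 lb (target 97.20 lb)
  Al2O3: 180.3·0.003000 + 42.09·0.9960 = 42.46 lb (target 42.46 lb)
Consistency of the glass mass: whole batch net of LOI = 500.0 lb (targets for the oxides total 500.0 lb; basis as stated: 500.0 lb — differing by rounding only).
Summing the batch: Σ batch = 604.0 lb; LOI removed, Σ of batch·LOI: 104.0 lb; yield, glass over the total, = 82.77%.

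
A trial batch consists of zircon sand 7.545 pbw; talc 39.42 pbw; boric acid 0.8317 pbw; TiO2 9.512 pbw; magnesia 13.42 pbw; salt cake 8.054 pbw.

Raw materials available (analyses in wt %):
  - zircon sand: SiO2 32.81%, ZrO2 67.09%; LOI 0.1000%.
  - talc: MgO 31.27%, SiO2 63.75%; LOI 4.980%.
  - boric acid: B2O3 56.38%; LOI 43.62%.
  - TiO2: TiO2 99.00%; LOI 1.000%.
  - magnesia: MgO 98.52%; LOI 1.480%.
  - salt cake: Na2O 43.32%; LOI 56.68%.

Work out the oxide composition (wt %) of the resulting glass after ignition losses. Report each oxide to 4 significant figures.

Each numeric step keeps full precision throughout; in-progress results are printed rounded to four significant digits alongside each step. A single rounding yields each reported number. Derived quantities are rebuilt at exact precision (totals, net glass mass, the yield, the six compositions, LOI) from the batch weights at 71.59 pbw of glass, as set out in the problem or the answer.
Delivered oxide masses:
  MgO: 39.42·0.3127 + 13.42·0.9852 = 25.55 pbw
  SiO2: 7.545·0.3281 + 39.42·0.6375 = 27.61 pbw
  B2O3: 0.8317·0.5638 = 0.4689 pbw
  ZrO2: 7.545·0.6709 = 5.062 pbw
  Na2O: 8.054·0.4332 = 3.489 pbw
  TiO2: 9.512·0.9900 = 9.417 pbw
LOI: 7.545·0.001000 + 39.42·0.04980 + 0.8317·0.4362 + 9.512·0.01000 + 13.42·0.01480 + 8.054·0.5668 = 7.192 pbw
batch − LOI leaves glass = 78.78 − 7.192 = 71.59 pbw (equal to the oxide-mass sum)
percent by weight: oxide/glass ×100

Glass mass = 71.59 pbw (batch 78.78 − LOI 7.192).
Composition: MgO 35.69%, SiO2 38.56%, B2O3 0.6550%, ZrO2 7.071%, Na2O 4.874%, TiO2 13.15%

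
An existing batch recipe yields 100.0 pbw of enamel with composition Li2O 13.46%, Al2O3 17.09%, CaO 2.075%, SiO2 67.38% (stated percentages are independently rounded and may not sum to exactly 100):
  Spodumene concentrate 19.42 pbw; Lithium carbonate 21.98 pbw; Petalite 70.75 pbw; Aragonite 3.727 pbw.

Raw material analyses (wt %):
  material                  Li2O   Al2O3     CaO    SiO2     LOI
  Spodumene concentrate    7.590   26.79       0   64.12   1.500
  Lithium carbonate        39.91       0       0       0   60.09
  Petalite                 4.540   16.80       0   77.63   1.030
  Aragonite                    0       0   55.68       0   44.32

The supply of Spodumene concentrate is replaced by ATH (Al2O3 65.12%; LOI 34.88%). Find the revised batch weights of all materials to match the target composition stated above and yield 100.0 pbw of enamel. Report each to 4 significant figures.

Each numeric step keeps full precision throughout — the intermediate values are displayed rounded to four significant digits across the worked steps. Every reported result takes just one rounding; derived quantities are recomputed in exact precision (the four compositions, ignition loss, yield, the totals, net glass mass) from the batch weights per 100.0 pbw of glass as they appear in the problem or the answer.
Oxide mass targets, per 100.0 pbw enamel:
  Li2O: 13.46% × 100.0 = 13.46 pbw
  Al2O3: 17.09% × 100.0 = 17.09 pbw
  CaO: 2.075% × 100.0 = 2.075 pbw
  SiO2: 67.38% × 100.0 = 67.38 pbw
Mass-balance tally per oxide with the batch weights as given, on the stated basis (summed amounts equal target values inside rounding margins):
  Li2O: 23.85·0.3991 + 86.80·0.04540 = 13.46 pbw (target 13.46 pbw)
  Al2O3: 3.852·0.6512 + 86.80·0.1680 = 17.09 pbw (target 17.09 pbw)
  CaO: 3.727·0.5568 = 2.075 pbw (target 2.075 pbw)
  SiO2: 86.80·0.7763 = 67.38 pbw (target 67.38 pbw)
Consistency of the glass mass: net batch after ignition = 100.0 pbw (targets for the oxides total 100.0 pbw; stated basis 100.0 pbw — rounding explains the deltas).
Batch grand total — Σ batch = 118.2 pbw; LOI removed, Σ of batch·LOI: 18.22 pbw; the yield ratio, glass ÷ batch: 84.59%.

Revised batch per 100.0 pbw enamel:
  ATH: 3.852 pbw
  Lithium carbonate: 23.85 pbw
  Petalite: 86.80 pbw
  Aragonite: 3.727 pbw
Total batch = 118.2 pbw; LOI loss = 18.22 pbw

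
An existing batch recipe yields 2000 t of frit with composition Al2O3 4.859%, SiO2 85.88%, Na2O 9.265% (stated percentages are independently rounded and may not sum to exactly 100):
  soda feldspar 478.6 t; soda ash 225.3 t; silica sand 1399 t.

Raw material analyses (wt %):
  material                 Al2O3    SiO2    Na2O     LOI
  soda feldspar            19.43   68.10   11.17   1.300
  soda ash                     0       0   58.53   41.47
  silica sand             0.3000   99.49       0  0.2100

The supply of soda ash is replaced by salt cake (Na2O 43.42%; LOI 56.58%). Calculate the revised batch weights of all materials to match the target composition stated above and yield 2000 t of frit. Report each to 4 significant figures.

All arithmetic keeps full float precision all the way through. Values along the way are rounded to four significant figures wherever printed. Each reported figure is rounded only once; the derived quantities are computed at exact precision (the yield, glass mass, ignition loss, totals, three oxide percentages) from the batch weights on 2000 t of glass as quoted within question or answer.
Per-oxide target masses for 2000 t frit:
  Al2O3: 4.859% × 2000 = 97.18 t
  SiO2: 85.88% × 2000 = 1718 t
  Na2O: 9.265% × 2000 = 185.3 t
Per-oxide balance check from the weights as reported, at the basis given (sum by sum, the targets are met up to rounding of the answer):
  Al2O3: 478.6·0.1943 + 1399·0.003000 = 97.19 t (target 97.18 t)
  SiO2: 478.6·0.6810 + 1399·0.9949 = 1718 t (target 1718 t)
  Na2O: 478.6·0.1117 + 303.7·0.4342 = 185.3 t (target 185.3 t)
Glass-mass closure: net batch after ignition = 2000 t (oxide target masses add up to 2000 t; the stated basis being 2000 t — differing by rounding only).
Batch total: Σ batch = 2181 t; the LOI term Σ batch·LOI equals 181.0 t; yield: glass divided by total = 91.70%.

Revised batch per 2000 t frit:
  soda feldspar: 478.6 t
  salt cake: 303.7 t
  silica sand: 1399 t
Total batch = 2181 t; LOI loss = 181.0 t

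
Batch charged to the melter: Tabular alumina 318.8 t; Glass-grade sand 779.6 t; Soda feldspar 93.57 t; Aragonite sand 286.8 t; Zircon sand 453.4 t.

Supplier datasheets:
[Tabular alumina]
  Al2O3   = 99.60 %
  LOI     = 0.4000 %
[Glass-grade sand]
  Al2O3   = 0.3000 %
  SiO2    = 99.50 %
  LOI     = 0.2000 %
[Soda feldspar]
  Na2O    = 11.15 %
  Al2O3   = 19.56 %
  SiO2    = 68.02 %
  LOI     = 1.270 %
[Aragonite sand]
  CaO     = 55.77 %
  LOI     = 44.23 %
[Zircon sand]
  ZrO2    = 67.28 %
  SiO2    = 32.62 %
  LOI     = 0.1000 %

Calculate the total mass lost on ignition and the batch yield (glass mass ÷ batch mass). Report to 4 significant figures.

LOI loss = 131.3 t; glass = 1801 t; yield = 93.20%

Exact precision is held at every stage. Values along the way appear (rounded to 4 significant figures) alongside each step. Each reported result is rounded once only; all derived quantities are recomputed at exact precision (LOI, yield, glass mass, the five compositions, the totals) starting from the weights per 1801 t of glass, as they appear in the problem or the answer.
Per-material ignition loss:
  Tabular alumina: 318.8 × 0.004000 = 1.275 t
  Glass-grade sand: 779.6 × 0.002000 = 1.559 t
  Soda feldspar: 93.57 × 0.01270 = 1.188 t
  Aragonite sand: 286.8 × 0.4423 = 126.9 t
  Zircon sand: 453.4 × 0.001000 = 0.4534 t
Total LOI = 131.3 t
Glass = batch − LOI = 1932 − 131.3 = 1801 t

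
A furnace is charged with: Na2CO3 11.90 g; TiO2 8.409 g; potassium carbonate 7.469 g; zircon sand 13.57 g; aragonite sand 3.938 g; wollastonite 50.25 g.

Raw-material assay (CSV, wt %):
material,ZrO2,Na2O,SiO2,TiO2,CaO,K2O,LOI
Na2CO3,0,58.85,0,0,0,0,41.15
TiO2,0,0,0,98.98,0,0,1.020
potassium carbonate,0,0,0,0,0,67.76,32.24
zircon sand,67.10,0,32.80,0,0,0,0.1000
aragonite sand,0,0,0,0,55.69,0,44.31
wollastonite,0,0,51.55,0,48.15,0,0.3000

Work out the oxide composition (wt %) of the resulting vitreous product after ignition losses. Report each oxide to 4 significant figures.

Glass mass = 86.24 g (batch 95.54 − LOI 9.300).
Composition: ZrO2 10.56%, Na2O 8.121%, SiO2 35.20%, TiO2 9.652%, CaO 30.60%, K2O 5.869%

The whole derivation runs at exact precision in every operation — in-progress results are shown, rounded to four significant digits, in the working — a single rounding completes each reported result — the derived quantities (the totals, net glass mass, the yield, six oxide percentages, LOI) are computed in full float precision using the weight values per 86.24 g of glass, precisely as stated by the problem or the answer.
Oxide-by-oxide delivered mass:
  ZrO2: 13.57·0.6710 = 9.105 g
  Na2O: 11.90·0.5885 = 7.003 g
  SiO2: 13.57·0.3280 + 50.25·0.5155 = 30.35 g
  TiO2: 8.409·0.9898 = 8.323 g
  CaO: 3.938·0.5569 + 50.25·0.4815 = 26.39 g
  K2O: 7.469·0.6776 = 5.061 g
LOI: 11.90·0.4115 + 8.409·0.01020 + 7.469·0.3224 + 13.57·0.001000 + 3.938·0.4431 + 50.25·0.003000 = 9.300 g
batch − LOI leaves glass = 95.54 − 9.300 = 86.24 g (equal to the oxide-mass sum)
percent by weight: oxide/glass ×100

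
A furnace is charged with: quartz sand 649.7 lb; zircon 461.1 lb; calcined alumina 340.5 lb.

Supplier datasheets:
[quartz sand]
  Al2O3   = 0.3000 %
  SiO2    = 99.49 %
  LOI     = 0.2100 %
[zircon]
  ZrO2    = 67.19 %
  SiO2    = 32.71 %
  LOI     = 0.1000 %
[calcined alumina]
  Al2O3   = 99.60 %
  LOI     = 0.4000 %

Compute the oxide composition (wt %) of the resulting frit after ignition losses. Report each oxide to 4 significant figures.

Glass mass = 1448 lb (batch 1451 − LOI 3.187).
Composition: Al2O3 23.55%, ZrO2 21.39%, SiO2 55.05%

In-progress results are shown, rounded to four significant digits, across the worked steps. All internal work runs at exact precision throughout. Every reported value carries a single rounding; derived quantities (net glass mass, the three compositions, ignition loss, yield, totals) are computed at exact precision from the weighed amounts for 1448 lb of glass, as quoted within question or answer.
Per-oxide mass from batch:
  Al2O3: 649.7·0.003000 + 340.5·0.9960 = 341.1 lb
  ZrO2: 461.1·0.6719 = 309.8 lb
  SiO2: 649.7·0.9949 + 461.1·0.3271 = 797.2 lb
LOI: 649.7·0.002100 + 461.1·0.001000 + 340.5·0.004000 = 3.187 lb
Glass mass = batch − LOI = 1451 − 3.187 = 1448 lb (= Σ oxide masses)
oxide / glass × 100 gives the wt %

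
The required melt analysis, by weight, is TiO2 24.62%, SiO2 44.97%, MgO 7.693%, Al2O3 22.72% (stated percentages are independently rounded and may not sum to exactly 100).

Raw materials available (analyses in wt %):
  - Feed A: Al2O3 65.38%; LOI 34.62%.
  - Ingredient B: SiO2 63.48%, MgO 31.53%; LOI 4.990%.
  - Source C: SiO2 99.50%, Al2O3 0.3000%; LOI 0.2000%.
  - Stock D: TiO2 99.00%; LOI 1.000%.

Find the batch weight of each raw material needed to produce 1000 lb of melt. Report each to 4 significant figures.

Batch per 1000 lb melt:
  Feed A: 346.1 lb
  Ingredient B: 244.0 lb
  Source C: 296.3 lb
  Stock D: 248.7 lb
Total batch = 1135 lb; LOI loss = 135.1 lb; yield = 88.10%

All internal work carries exact precision from start to finish; values along the way are displayed, rounded to four significant digits, within the worked lines; each reported value is rounded just once; the derived quantities (net glass mass, the totals, yield, the four compositions, ignition loss) are computed starting from the weights on 1000 lb of glass at full precision, as given in question or answer.
Target oxide masses per 1000 lb melt:
  TiO2: 24.62% × 1000 = 246.2 lb
  SiO2: 44.97% × 1000 = 449.7 lb
  MgO: 7.693% × 1000 = 76.93 lb
  Al2O3: 22.72% × 1000 = 227.2 lb
Sums-versus-targets review with the batch weights as given, versus the basis set out (oxide sums agree with the targets exact up to rounding of places):
  TiO2: 248.7·0.9900 = 246.2 lb (target 246.2 lb)
  SiO2: 244.0·0.6348 + 296.3·0.9950 = 449.7 lb (target 449.7 lb)
  MgO: 244.0·0.3153 = 76.93 lb (target 76.93 lb)
  Al2O3: 346.1·0.6538 + 296.3·0.003000 = 227.2 lb (target 227.2 lb)
Glass mass check: Σ batch − LOI loss = 1000 lb (the targets, summed, come to 1000 lb; versus the stated basis of 1000 lb — a pure rounding effect).
Batch total: Σ batch = 1135 lb; loss to ignition Σ batch·LOI = 135.1 lb; the yield ratio, glass ÷ batch: 88.10%.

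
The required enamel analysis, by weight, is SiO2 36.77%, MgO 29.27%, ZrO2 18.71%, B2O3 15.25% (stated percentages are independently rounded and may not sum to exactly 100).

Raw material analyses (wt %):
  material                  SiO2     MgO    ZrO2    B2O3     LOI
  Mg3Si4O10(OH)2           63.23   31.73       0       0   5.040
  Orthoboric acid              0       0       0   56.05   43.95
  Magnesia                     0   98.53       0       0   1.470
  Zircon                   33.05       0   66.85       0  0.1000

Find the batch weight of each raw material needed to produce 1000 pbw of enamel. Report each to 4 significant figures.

Batch per 1000 pbw enamel:
  Mg3Si4O10(OH)2: 435.2 pbw
  Orthoboric acid: 272.1 pbw
  Magnesia: 156.9 pbw
  Zircon: 279.9 pbw
Total batch = 1144 pbw; LOI loss = 144.1 pbw; yield = 87.40%

All arithmetic maintains exact precision through the solve; values along the way are displayed rounded to 4 significant figures alongside each step — each reported result takes a single rounding. Derived quantities (the four compositions, LOI, the totals, glass mass, the yield) are carried from the batch weights at 1000 pbw of glass in full precision exactly as printed in the question or the answer.
Oxide mass targets, per 1000 pbw enamel:
  SiO2: 36.77% × 1000 = 367.7 pbw
  MgO: 29.27% × 1000 = 292.7 pbw
  ZrO2: 18.71% × 1000 = 187.1 pbw
  B2O3: 15.25% × 1000 = 152.5 pbw
A balance pass over the oxides, working from each reported weight, under the basis named above (oxide sums agree with the targets up to rounding of the answer):
  SiO2: 435.2·0.6323 + 279.9·0.3305 = 367.7 pbw (target 367.7 pbw)
  MgO: 435.2·0.3173 + 156.9·0.9853 = 292.7 pbw (target 292.7 pbw)
  ZrO2: 279.9·0.6685 = 187.1 pbw (target 187.1 pbw)
  B2O3: 272.1·0.5605 = 152.5 pbw (target 152.5 pbw)
Glass-mass bookkeeping: total charge less LOI = 1000 pbw (per-oxide target masses sum to 1000 pbw; with the basis standing at 1000 pbw — gaps are rounding artifacts).
Batch grand total — Σ batch = 1144 pbw; LOI loss = Σ batch·LOI = 144.1 pbw; the yield ratio, glass ÷ batch: 87.40%.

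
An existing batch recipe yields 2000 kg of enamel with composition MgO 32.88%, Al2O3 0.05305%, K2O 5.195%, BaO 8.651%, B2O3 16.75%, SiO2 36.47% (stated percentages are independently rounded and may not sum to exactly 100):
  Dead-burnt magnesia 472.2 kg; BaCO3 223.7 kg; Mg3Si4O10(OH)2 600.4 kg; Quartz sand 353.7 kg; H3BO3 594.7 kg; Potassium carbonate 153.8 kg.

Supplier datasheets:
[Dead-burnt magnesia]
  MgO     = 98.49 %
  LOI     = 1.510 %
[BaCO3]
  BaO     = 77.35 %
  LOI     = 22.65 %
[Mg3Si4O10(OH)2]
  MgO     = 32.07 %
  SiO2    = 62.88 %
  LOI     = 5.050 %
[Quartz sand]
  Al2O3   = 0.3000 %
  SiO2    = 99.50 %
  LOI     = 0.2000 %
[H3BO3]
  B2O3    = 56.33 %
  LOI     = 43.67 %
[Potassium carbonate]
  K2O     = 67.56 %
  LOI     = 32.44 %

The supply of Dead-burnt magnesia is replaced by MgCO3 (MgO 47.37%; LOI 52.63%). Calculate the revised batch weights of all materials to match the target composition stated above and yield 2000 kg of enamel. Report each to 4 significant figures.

The working math holds full float precision from first step to last; values along the way are displayed with 4-significant-digit rounding on the page. A single rounding finalizes every reported figure — all derived quantities, including the yield, ignition loss, the totals, six oxide percentages, glass mass, are computed starting from the weights for 2000 kg of glass in exact precision, exactly as printed in either problem or answer.
Target masses of each oxide per 2000 kg enamel:
  MgO: 32.88% × 2000 = 657.6 kg
  Al2O3: 0.05305% × 2000 = 1.061 kg
  K2O: 5.195% × 2000 = 103.9 kg
  BaO: 8.651% × 2000 = 173.0 kg
  B2O3: 16.75% × 2000 = 335.0 kg
  SiO2: 36.47% × 2000 = 729.4 kg
Per-oxide balance check with the batch weights as given, at the basis given (sums match the target masses net of answer rounding effects):
  MgO: 981.8·0.4737 + 600.4·0.3207 = 657.6 kg (target 657.6 kg)
  Al2O3: 353.7·0.003000 = 1.061 kg (target 1.061 kg)
  K2O: 153.8·0.6756 = 103.9 kg (target 103.9 kg)
  BaO: 223.7·0.7735 = 173.0 kg (target 173.0 kg)
  B2O3: 594.7·0.5633 = 335.0 kg (target 335.0 kg)
  SiO2: 600.4·0.6288 + 353.7·0.9950 = 729.5 kg (target 729.4 kg)
Mass balance on the glass: whole batch net of LOI = 2000 kg (targets for the oxides total 2000 kg; basis as stated: 2000 kg — rounding explains the deltas).
Whole-batch sum: Σ batch = 2908 kg; the LOI term Σ batch·LOI equals 908.0 kg; glass ÷ batch gives a yield of 68.78%.

Revised batch per 2000 kg enamel:
  MgCO3: 981.8 kg
  BaCO3: 223.7 kg
  Mg3Si4O10(OH)2: 600.4 kg
  Quartz sand: 353.7 kg
  H3BO3: 594.7 kg
  Potassium carbonate: 153.8 kg
Total batch = 2908 kg; LOI loss = 908.0 kg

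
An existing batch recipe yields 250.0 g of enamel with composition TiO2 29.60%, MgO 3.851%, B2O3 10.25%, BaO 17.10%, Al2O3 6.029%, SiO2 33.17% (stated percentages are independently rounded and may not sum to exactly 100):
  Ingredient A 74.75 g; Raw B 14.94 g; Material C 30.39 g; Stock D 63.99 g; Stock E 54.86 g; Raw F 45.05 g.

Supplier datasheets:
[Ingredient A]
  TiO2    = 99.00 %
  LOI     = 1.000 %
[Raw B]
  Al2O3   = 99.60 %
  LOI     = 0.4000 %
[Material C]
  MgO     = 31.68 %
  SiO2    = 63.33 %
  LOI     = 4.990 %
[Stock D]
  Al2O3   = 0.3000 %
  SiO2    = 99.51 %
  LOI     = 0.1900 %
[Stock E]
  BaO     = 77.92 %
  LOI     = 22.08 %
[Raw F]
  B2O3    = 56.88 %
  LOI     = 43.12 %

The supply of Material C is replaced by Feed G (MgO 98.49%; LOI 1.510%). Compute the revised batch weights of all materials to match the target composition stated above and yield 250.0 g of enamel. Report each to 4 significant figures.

Every computation keeps full precision all the way through; intermediates appear, rounded to 4 significant digits, in the printout; exactly one rounding goes into each reported figure. The derived quantities are re-derived from the weighed amounts on 250.0 g of glass at full precision (LOI, the yield, totals, the six compositions, glass mass), as given in the problem or the answer.
Target oxide masses per 250.0 g enamel:
  TiO2: 29.60% × 250.0 = 74.00 g
  MgO: 3.851% × 250.0 = 9.628 g
  B2O3: 10.25% × 250.0 = 25.62 g
  BaO: 17.10% × 250.0 = 42.75 g
  Al2O3: 6.029% × 250.0 = 15.07 g
  SiO2: 33.17% × 250.0 = 82.92 g
Mass-balance tally per oxide using the reported weights, for the quoted basis mass (delivered sums recover each target once rounding is allowed for):
  TiO2: 74.75·0.9900 = 74.00 g (target 74.00 g)
  MgO: 9.775·0.9849 = 9.627 g (target 9.628 g)
  B2O3: 45.05·0.5688 = 25.62 g (target 25.62 g)
  BaO: 54.86·0.7792 = 42.75 g (target 42.75 g)
  Al2O3: 14.88·0.9960 + 83.33·0.003000 = 15.07 g (target 15.07 g)
  SiO2: 83.33·0.9951 = 82.92 g (target 82.92 g)
Mass balance on the glass: total batch − LOI = 250.0 g (summing oxide targets gives 250.0 g; the stated basis being 250.0 g — rounding explains the deltas).
Summing the batch: Σ batch = 282.6 g; the LOI term Σ batch·LOI equals 32.65 g; glass ÷ batch gives a yield of 88.45%.

Revised batch per 250.0 g enamel:
  Ingredient A: 74.75 g
  Raw B: 14.88 g
  Feed G: 9.775 g
  Stock D: 83.33 g
  Stock E: 54.86 g
  Raw F: 45.05 g
Total batch = 282.6 g; LOI loss = 32.65 g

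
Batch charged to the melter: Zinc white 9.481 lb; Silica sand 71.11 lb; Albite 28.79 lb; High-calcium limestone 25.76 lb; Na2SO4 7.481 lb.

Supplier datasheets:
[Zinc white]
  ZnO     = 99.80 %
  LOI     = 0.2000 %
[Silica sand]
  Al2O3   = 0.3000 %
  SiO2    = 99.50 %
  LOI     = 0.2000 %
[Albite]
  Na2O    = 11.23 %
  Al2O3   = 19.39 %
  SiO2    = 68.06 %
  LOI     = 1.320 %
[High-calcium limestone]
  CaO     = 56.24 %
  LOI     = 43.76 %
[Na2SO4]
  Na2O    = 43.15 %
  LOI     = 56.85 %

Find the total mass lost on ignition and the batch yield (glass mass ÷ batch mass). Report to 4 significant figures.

LOI loss = 16.07 lb; glass = 126.6 lb; yield = 88.73%

Working values are printed (rounded to 4 significant digits) as written. Exact precision is held at all times. A single rounding finalizes each reported figure; all derived quantities (LOI, the five compositions, net glass mass, yield, totals) are computed starting from the weights at 126.6 lb of glass at exact precision as they appear in the question or the answer.
Ignition loss by material:
  Zinc white: 9.481 × 0.002000 = 0.01896 lb
  Silica sand: 71.11 × 0.002000 = 0.1422 lb
  Albite: 28.79 × 0.01320 = 0.3800 lb
  High-calcium limestone: 25.76 × 0.4376 = 11.27 lb
  Na2SO4: 7.481 × 0.5685 = 4.253 lb
Total LOI = 16.07 lb
Glass = batch − LOI = 142.6 − 16.07 = 126.6 lb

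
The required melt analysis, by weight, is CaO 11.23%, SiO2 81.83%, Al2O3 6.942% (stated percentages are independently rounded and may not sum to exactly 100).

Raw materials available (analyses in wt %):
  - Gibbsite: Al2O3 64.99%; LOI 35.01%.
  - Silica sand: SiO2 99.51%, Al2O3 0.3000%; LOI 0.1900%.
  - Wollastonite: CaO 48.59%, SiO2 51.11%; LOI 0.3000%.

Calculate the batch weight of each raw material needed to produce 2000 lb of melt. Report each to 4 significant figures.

Every computation runs at exact precision through every step — intermediates are shown, rounded to 4 significant digits, on the page; each reported result includes exactly one rounding — the derived quantities, which include the yield, the three compositions, totals, glass mass, ignition loss, are computed in full precision, as written in problem or answer, starting from the weights per 2000 lb of glass.
Target masses of each oxide per 2000 lb melt:
  CaO: 11.23% × 2000 = 224.6 lb
  SiO2: 81.83% × 2000 = 1637 lb
  Al2O3: 6.942% × 2000 = 138.8 lb
Balance tally, oxide-wise, using the reported weights, for the quoted basis mass (sums match the target masses inside rounding margins):
  CaO: 462.2·0.4859 = 224.6 lb (target 224.6 lb)
  SiO2: 1407·0.9951 + 462.2·0.5111 = 1636 lb (target 1637 lb)
  Al2O3: 207.1·0.6499 + 1407·0.003000 = 138.8 lb (target 138.8 lb)
Mass balance on the glass: whole batch net of LOI = 2000 lb (the targets, summed, come to 2000 lb; with the basis standing at 2000 lb — rounding explains the deltas).
Summing the batch: Σ batch = 2076 lb; LOI loss = Σ batch·LOI = 76.57 lb; as yield: glass ÷ batch → 96.31%.

Batch per 2000 lb melt:
  Gibbsite: 207.1 lb
  Silica sand: 1407 lb
  Wollastonite: 462.2 lb
Total batch = 2076 lb; LOI loss = 76.57 lb; yield = 96.31%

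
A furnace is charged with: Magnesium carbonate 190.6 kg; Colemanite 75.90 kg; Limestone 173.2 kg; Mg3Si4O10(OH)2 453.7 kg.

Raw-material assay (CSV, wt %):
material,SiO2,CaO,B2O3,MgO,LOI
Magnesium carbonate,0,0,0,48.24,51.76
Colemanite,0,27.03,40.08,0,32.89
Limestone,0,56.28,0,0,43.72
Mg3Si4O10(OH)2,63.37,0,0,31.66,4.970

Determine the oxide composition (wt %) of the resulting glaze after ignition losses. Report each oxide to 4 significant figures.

Glass mass = 671.5 kg (batch 893.4 − LOI 221.9).
Composition: SiO2 42.82%, CaO 17.57%, B2O3 4.530%, MgO 35.08%

The whole derivation carries full float precision end to end — the intermediate values are shown with 4-significant-digit rounding in the working — every reported value undergoes a single rounding. All derived quantities are re-derived from the batch weights for 671.5 kg of glass at full precision (yield, four oxide percentages, ignition loss, net glass mass, totals), as written in either problem or answer.
Mass of each oxide from the mix:
  SiO2: 453.7·0.6337 = 287.5 kg
  CaO: 75.90·0.2703 + 173.2·0.5628 = 118.0 kg
  B2O3: 75.90·0.4008 = 30.42 kg
  MgO: 190.6·0.4824 + 453.7·0.3166 = 235.6 kg
LOI: 190.6·0.5176 + 75.90·0.3289 + 173.2·0.4372 + 453.7·0.04970 = 221.9 kg
batch − LOI leaves glass = 893.4 − 221.9 = 671.5 kg (= the summed oxide contributions)
each wt % is 100 × oxide ÷ glass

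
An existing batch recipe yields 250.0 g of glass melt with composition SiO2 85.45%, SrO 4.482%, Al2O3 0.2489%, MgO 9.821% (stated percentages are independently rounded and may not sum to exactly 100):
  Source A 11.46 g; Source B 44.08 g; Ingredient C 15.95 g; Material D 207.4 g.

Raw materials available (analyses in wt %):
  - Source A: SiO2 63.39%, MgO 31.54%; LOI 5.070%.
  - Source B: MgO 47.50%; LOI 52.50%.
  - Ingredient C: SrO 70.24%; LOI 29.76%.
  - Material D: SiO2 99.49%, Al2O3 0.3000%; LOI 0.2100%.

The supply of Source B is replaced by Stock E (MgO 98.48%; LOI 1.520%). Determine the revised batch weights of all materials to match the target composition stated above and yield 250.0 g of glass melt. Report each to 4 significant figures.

Revised batch per 250.0 g glass melt:
  Source A: 11.46 g
  Stock E: 21.26 g
  Ingredient C: 15.95 g
  Material D: 207.4 g
Total batch = 256.1 g; LOI loss = 6.086 g

Each numeric step runs at full float precision from first step to last; intermediates are shown rounded to 4 significant figures within the worked lines; every reported value is rounded once only. The derived quantities (the totals, glass mass, the four compositions, LOI, yield) are re-derived in exact precision from the weighed amounts for 250.0 g of glass, exactly as shown in the problem or the answer.
The oxide mass targets at 250.0 g glass melt:
  SiO2: 85.45% × 250.0 = 213.6 g
  SrO: 4.482% × 250.0 = 11.20 g
  Al2O3: 0.2489% × 250.0 = 0.6222 g
  MgO: 9.821% × 250.0 = 24.55 g
Balance tally, oxide-wise, on the weights just shown, at the basis given (each sum matches its target mass inside rounding margins):
  SiO2: 11.46·0.6339 + 207.4·0.9949 = 213.6 g (target 213.6 g)
  SrO: 15.95·0.7024 = 11.20 g (target 11.20 g)
  Al2O3: 207.4·0.003000 = 0.6222 g (target 0.6222 g)
  MgO: 11.46·0.3154 + 21.26·0.9848 = 24.55 g (target 24.55 g)
The glass-mass cross-check: net batch after ignition = 250.0 g (the Σ of target masses is 250.0 g; basis as stated: 250.0 g — differing by rounding only).
Adding the batch up: Σ batch = 256.1 g; ignition loss, Σ(batch × LOI) = 6.086 g; yield: glass divided by total = 97.62%.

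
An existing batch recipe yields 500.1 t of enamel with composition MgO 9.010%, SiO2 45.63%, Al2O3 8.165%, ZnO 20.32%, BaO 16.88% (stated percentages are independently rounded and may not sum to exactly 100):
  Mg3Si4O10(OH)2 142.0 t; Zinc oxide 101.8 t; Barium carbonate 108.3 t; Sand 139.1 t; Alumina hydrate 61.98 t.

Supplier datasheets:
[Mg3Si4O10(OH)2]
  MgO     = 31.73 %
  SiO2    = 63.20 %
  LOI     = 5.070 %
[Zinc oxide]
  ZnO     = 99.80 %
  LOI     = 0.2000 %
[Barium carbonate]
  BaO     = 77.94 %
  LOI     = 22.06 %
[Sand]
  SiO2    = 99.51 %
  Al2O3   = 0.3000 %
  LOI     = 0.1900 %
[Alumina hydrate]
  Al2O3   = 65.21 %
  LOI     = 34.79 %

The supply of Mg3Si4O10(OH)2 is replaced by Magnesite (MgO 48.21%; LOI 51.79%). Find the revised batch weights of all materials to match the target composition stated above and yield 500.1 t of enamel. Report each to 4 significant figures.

Every computation carries exact precision at every stage; the intermediate values are displayed rounded off to 4 significant digits alongside each step; each reported result takes a single rounding — the derived quantities are rebuilt at full precision (the five compositions, totals, glass mass, yield, ignition loss) starting from the weights at 500.1 t of glass as set out in the problem or the answer.
Target masses of each oxide per 500.1 t enamel:
  MgO: 9.010% × 500.1 = 45.06 t
  SiO2: 45.63% × 500.1 = 228.2 t
  Al2O3: 8.165% × 500.1 = 40.83 t
  ZnO: 20.32% × 500.1 = 101.6 t
  BaO: 16.88% × 500.1 = 84.42 t
Per-oxide balance check from the weights as reported, relative to the basis at hand (target by target, the sums agree up to rounding of the answer):
  MgO: 93.46·0.4821 = 45.06 t (target 45.06 t)
  SiO2: 229.3·0.9951 = 228.2 t (target 228.2 t)
  Al2O3: 229.3·0.003000 + 61.56·0.6521 = 40.83 t (target 40.83 t)
  ZnO: 101.8·0.9980 = 101.6 t (target 101.6 t)
  BaO: 108.3·0.7794 = 84.41 t (target 84.42 t)
Glass-mass bookkeeping: batch total minus LOI = 500.1 t (summing oxide targets gives 500.1 t; the stated basis being 500.1 t — a pure rounding effect).
Adding the batch up: Σ batch = 594.4 t; the LOI term Σ batch·LOI equals 94.35 t; yield = glass ÷ total batch = 84.13%.

Revised batch per 500.1 t enamel:
  Magnesite: 93.46 t
  Zinc oxide: 101.8 t
  Barium carbonate: 108.3 t
  Sand: 229.3 t
  Alumina hydrate: 61.56 t
Total batch = 594.4 t; LOI loss = 94.35 t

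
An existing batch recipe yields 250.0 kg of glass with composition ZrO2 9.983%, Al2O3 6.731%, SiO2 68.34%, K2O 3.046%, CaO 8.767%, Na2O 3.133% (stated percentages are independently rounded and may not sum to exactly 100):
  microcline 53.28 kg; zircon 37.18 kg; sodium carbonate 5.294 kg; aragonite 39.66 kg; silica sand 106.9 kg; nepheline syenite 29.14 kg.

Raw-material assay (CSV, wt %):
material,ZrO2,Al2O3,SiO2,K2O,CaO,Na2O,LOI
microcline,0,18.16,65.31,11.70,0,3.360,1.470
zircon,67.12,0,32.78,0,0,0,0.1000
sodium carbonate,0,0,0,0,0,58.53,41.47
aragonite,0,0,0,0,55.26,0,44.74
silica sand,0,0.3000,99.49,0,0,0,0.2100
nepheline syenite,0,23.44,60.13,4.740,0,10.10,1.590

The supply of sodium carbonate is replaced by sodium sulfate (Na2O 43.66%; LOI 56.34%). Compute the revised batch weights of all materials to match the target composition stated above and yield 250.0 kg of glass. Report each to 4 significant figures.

The intermediate values are displayed, rounded to four significant digits, within the worked lines. The working math maintains full precision all the way through; each reported value is rounded just once; all derived quantities (net glass mass, the six compositions, the yield, LOI, the totals) are computed using the weight values per 250.0 kg of glass at exact precision, as they appear in problem or answer.
The oxide mass targets at 250.0 kg glass:
  ZrO2: 9.983% × 250.0 = 24.96 kg
  Al2O3: 6.731% × 250.0 = 16.83 kg
  SiO2: 68.34% × 250.0 = 170.8 kg
  K2O: 3.046% × 250.0 = 7.615 kg
  CaO: 8.767% × 250.0 = 21.92 kg
  Na2O: 3.133% × 250.0 = 7.832 kg
Checking each oxide sum on the weights just shown, versus the basis set out (target by target, the sums agree exact up to rounding of places):
  ZrO2: 37.18·0.6712 = 24.96 kg (target 24.96 kg)
  Al2O3: 53.28·0.1816 + 106.9·0.003000 + 29.14·0.2344 = 16.83 kg (target 16.83 kg)
  SiO2: 53.28·0.6531 + 37.18·0.3278 + 106.9·0.9949 + 29.14·0.6013 = 170.9 kg (target 170.8 kg)
  K2O: 53.28·0.1170 + 29.14·0.04740 = 7.615 kg (target 7.615 kg)
  CaO: 39.66·0.5526 = 21.92 kg (target 21.92 kg)
  Na2O: 53.28·0.03360 + 7.097·0.4366 + 29.14·0.1010 = 7.832 kg (target 7.832 kg)
Glass-mass closure: batch Σ − ignition loss = 250.0 kg (summing oxide targets gives 250.0 kg; versus the stated basis of 250.0 kg — gaps are rounding artifacts).
Batch grand total — Σ batch = 273.3 kg; LOI removed, Σ of batch·LOI: 23.25 kg; yield, glass over the total, = 91.49%.

Revised batch per 250.0 kg glass:
  microcline: 53.28 kg
  zircon: 37.18 kg
  sodium sulfate: 7.097 kg
  aragonite: 39.66 kg
  silica sand: 106.9 kg
  nepheline syenite: 29.14 kg
Total batch = 273.3 kg; LOI loss = 23.25 kg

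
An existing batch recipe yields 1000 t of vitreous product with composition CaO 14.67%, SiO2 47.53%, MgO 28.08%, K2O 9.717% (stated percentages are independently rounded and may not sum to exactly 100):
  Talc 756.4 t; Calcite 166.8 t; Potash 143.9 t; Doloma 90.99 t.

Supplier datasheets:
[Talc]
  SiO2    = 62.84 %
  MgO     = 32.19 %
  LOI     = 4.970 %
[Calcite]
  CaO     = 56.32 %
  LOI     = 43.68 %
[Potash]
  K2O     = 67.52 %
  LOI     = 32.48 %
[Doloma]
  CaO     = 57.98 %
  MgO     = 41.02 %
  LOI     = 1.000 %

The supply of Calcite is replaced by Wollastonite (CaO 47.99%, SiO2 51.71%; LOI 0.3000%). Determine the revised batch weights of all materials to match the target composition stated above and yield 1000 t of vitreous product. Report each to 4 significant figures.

The working math holds exact precision in every operation; in-progress results are printed rounded to four significant figures between the steps — a single rounding yields every reported value — the derived quantities (glass mass, totals, the four compositions, LOI, yield) are rebuilt using the weight values on 1000 t of glass at full float precision, as quoted within either problem or answer.
Target oxide masses per 1000 t vitreous product:
  CaO: 14.67% × 1000 = 146.7 t
  SiO2: 47.53% × 1000 = 475.3 t
  MgO: 28.08% × 1000 = 280.8 t
  K2O: 9.717% × 1000 = 97.17 t
Oxide-by-oxide audit working from each reported weight, per the basis as stated (sums match the target masses net of answer rounding effects):
  CaO: 110.0·0.4799 + 162.0·0.5798 = 146.7 t (target 146.7 t)
  SiO2: 665.9·0.6284 + 110.0·0.5171 = 475.3 t (target 475.3 t)
  MgO: 665.9·0.3219 + 162.0·0.4102 = 280.8 t (target 280.8 t)
  K2O: 143.9·0.6752 = 97.16 t (target 97.17 t)
Mass balance on the glass: batch total minus LOI = 1000 t (the Σ of target masses is 1000 t; the stated basis being 1000 t — rounding explains the deltas).
Summing the batch: Σ batch = 1082 t; LOI removed, Σ of batch·LOI: 81.78 t; yield = glass ÷ total batch = 92.44%.

Revised batch per 1000 t vitreous product:
  Talc: 665.9 t
  Wollastonite: 110.0 t
  Potash: 143.9 t
  Doloma: 162.0 t
Total batch = 1082 t; LOI loss = 81.78 t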